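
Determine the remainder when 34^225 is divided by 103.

Compute successive squares:
225 in binary is 11100001, i.e. 225 = 128 + 64 + 32 + 1.
34^1 ≡ 34 (mod 103)
34^2 ≡ 34^2 = 1156 ≡ 23 (mod 103)
34^4 ≡ 23^2 = 529 ≡ 14 (mod 103)
34^8 ≡ 14^2 = 196 ≡ 93 (mod 103)
34^16 ≡ 93^2 = 8649 ≡ 100 (mod 103)
34^32 ≡ 100^2 = 10000 ≡ 9 (mod 103)
34^64 ≡ 9^2 = 81 (mod 103)
34^128 ≡ 81^2 = 6561 ≡ 72 (mod 103)
34^225 = 34^128 × 34^64 × 34^32 × 34^1 ≡ 72 × 81 × 9 × 34 (mod 103).
Accumulate the product:
72 × 81 = 5832 ≡ 64
64 × 9 = 576 ≡ 61
61 × 34 = 2074 ≡ 14

14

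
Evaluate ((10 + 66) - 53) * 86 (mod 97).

38

10 + 66 = 76
76 - 53 = 23
23 * 86 = 1978 ≡ 38 (mod 97)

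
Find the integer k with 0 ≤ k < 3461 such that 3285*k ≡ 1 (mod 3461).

By the extended Euclidean algorithm:
3461 = 1*3285 + 176
3285 = 18*176 + 117
176 = 1*117 + 59
117 = 1*59 + 58
59 = 1*58 + 1
58 = 58*1 + 0
gcd(3285, 3461) = 1, so the inverse exists.
Bézout: 1 = 56*3461 − 59*3285.
So 3285⁻¹ ≡ −59 ≡ 3402 (mod 3461).

3402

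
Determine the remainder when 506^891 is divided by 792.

By square-and-multiply:
891 in binary is 1101111011, i.e. 891 = 512 + 256 + 64 + 32 + 16 + 8 + 2 + 1.
506^1 ≡ 506 (mod 792)
506^2 ≡ 506^2 = 256036 ≡ 220 (mod 792)
506^4 ≡ 220^2 = 48400 ≡ 88 (mod 792)
506^8 ≡ 88^2 = 7744 ≡ 616 (mod 792)
506^16 ≡ 616^2 = 379456 ≡ 88 (mod 792)
506^32 ≡ 88^2 = 7744 ≡ 616 (mod 792)
506^64 ≡ 616^2 = 379456 ≡ 88 (mod 792)
506^128 ≡ 88^2 = 7744 ≡ 616 (mod 792)
506^256 ≡ 616^2 = 379456 ≡ 88 (mod 792)
506^512 ≡ 88^2 = 7744 ≡ 616 (mod 792)
506^891 = 506^512 × 506^256 × 506^64 × 506^32 × 506^16 × 506^8 × 506^2 × 506^1 ≡ 616 × 88 × 88 × 616 × 88 × 616 × 220 × 506 (mod 792).
Accumulate the product:
616 × 88 = 54208 ≡ 352
352 × 88 = 30976 ≡ 88
88 × 616 = 54208 ≡ 352
352 × 88 = 30976 ≡ 88
88 × 616 = 54208 ≡ 352
352 × 220 = 77440 ≡ 616
616 × 506 = 311696 ≡ 440

440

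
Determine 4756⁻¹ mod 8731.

6361

Run the extended Euclidean algorithm:
8731 = 1*4756 + 3975
4756 = 1*3975 + 781
3975 = 5*781 + 70
781 = 11*70 + 11
70 = 6*11 + 4
11 = 2*4 + 3
4 = 1*3 + 1
3 = 3*1 + 0
gcd(4756, 8731) = 1, so the inverse exists.
Bézout: 1 = 1291*8731 − 2370*4756.
So 4756⁻¹ ≡ −2370 ≡ 6361 (mod 8731).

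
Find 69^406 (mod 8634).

By square-and-multiply:
406 in binary is 110010110, i.e. 406 = 256 + 128 + 16 + 4 + 2.
69^1 ≡ 69 (mod 8634)
69^2 ≡ 69^2 = 4761 (mod 8634)
69^4 ≡ 4761^2 = 22667121 ≡ 2871 (mod 8634)
69^8 ≡ 2871^2 = 8242641 ≡ 5805 (mod 8634)
69^16 ≡ 5805^2 = 33698025 ≡ 8157 (mod 8634)
69^32 ≡ 8157^2 = 66536649 ≡ 3045 (mod 8634)
69^64 ≡ 3045^2 = 9272025 ≡ 7743 (mod 8634)
69^128 ≡ 7743^2 = 59954049 ≡ 8187 (mod 8634)
69^256 ≡ 8187^2 = 67026969 ≡ 1227 (mod 8634)
69^406 = 69^256 · 69^128 · 69^16 · 69^4 · 69^2 ≡ 1227 · 8187 · 8157 · 2871 · 4761 (mod 8634).
Accumulate the product:
1227 · 8187 = 10045449 ≡ 4107
4107 · 8157 = 33500799 ≡ 879
879 · 2871 = 2523609 ≡ 2481
2481 · 4761 = 11812041 ≡ 729

729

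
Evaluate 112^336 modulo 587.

336 in binary is 101010000, i.e. 336 = 256 + 64 + 16.
112^1 ≡ 112 (mod 587)
112^2 ≡ 112^2 = 12544 ≡ 217 (mod 587)
112^4 ≡ 217^2 = 47089 ≡ 129 (mod 587)
112^8 ≡ 129^2 = 16641 ≡ 205 (mod 587)
112^16 ≡ 205^2 = 42025 ≡ 348 (mod 587)
112^32 ≡ 348^2 = 121104 ≡ 182 (mod 587)
112^64 ≡ 182^2 = 33124 ≡ 252 (mod 587)
112^128 ≡ 252^2 = 63504 ≡ 108 (mod 587)
112^256 ≡ 108^2 = 11664 ≡ 511 (mod 587)
112^336 = 112^256 · 112^64 · 112^16 ≡ 511 · 252 · 348 (mod 587).
Accumulate the product:
511 · 252 = 128772 ≡ 219
219 · 348 = 76212 ≡ 489

489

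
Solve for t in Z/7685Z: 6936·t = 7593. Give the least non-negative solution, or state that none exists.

gcd(6936, 7685) = 1, so a unique solution mod 7685 exists.
6936⁻¹ ≡ 5951 (mod 7685).
t ≡ 5951·7593 ≡ 5828 (mod 7685).

5828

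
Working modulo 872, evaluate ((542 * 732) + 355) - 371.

542 * 732 = 396744 ≡ 856 (mod 872)
856 + 355 = 1211 ≡ 339 (mod 872)
339 - 371 = -32 ≡ 840 (mod 872)

840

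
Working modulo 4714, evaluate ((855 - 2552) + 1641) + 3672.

855 - 2552 = -1697 ≡ 3017 (mod 4714)
3017 + 1641 = 4658
4658 + 3672 = 8330 ≡ 3616 (mod 4714)

3616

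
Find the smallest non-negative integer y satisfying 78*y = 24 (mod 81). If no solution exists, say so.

gcd(78, 81) = 3, and 3 | 24, so solutions exist.
Divide through by 3: 26*y = 8 (mod 27).
26⁻¹ ≡ 26 (mod 27).
y ≡ 26*8 ≡ 19 (mod 27).
The smallest non-negative solution is y = 19.

19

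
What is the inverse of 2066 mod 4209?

3881

4209 = 2*2066 + 77
2066 = 26*77 + 64
77 = 1*64 + 13
64 = 4*13 + 12
13 = 1*12 + 1
12 = 12*1 + 0
gcd(2066, 4209) = 1, so the inverse exists.
Bézout: 1 = 161*4209 − 328*2066.
So 2066⁻¹ ≡ −328 ≡ 3881 (mod 4209).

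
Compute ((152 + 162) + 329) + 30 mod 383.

152 + 162 = 314
314 + 329 = 643 ≡ 260 (mod 383)
260 + 30 = 290

290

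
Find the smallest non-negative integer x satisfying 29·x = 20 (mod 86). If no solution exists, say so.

gcd(29, 86) = 1, so a unique solution mod 86 exists.
29⁻¹ ≡ 3 (mod 86).
x ≡ 3·20 ≡ 60 (mod 86).

60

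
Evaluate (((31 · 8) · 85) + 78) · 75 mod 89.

31 · 8 = 248 ≡ 70 (mod 89)
70 · 85 = 5950 ≡ 76 (mod 89)
76 + 78 = 154 ≡ 65 (mod 89)
65 · 75 = 4875 ≡ 69 (mod 89)

69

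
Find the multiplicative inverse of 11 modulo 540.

491

Apply the Euclidean algorithm and back-substitute:
540 = 49·11 + 1
11 = 11·1 + 0
gcd(11, 540) = 1, so the inverse exists.
Bézout: 1 = 1·540 − 49·11.
So 11⁻¹ ≡ −49 ≡ 491 (mod 540).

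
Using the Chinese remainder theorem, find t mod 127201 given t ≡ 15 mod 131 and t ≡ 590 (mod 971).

131⁻¹ mod 971: 131*845 ≡ 1 (mod 971), so 131⁻¹ ≡ 845.
t = 15 + 131*((590 − 15)*845 mod 971) = 15 + 131*375 = 49140.

49140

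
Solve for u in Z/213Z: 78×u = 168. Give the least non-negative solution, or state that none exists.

24

gcd(78, 213) = 3, and 3 | 168, so solutions exist.
Divide through by 3: 26×u ≡ 56 (mod 71).
26⁻¹ ≡ 41 (mod 71).
u ≡ 41×56 ≡ 24 (mod 71).
The smallest non-negative solution is u = 24.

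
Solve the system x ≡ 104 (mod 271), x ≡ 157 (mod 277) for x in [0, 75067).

271⁻¹ mod 277: 271*46 ≡ 1 (mod 277), so 271⁻¹ ≡ 46.
x = 104 + 271*((157 − 104)*46 mod 277) = 104 + 271*222 = 60266.

60266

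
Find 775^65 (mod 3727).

2541

Using repeated squaring:
775^1 ≡ 775 (mod 3727)
775^2 ≡ 775^2 = 600625 ≡ 578 (mod 3727)
775^4 ≡ 578^2 = 334084 ≡ 2381 (mod 3727)
775^8 ≡ 2381^2 = 5669161 ≡ 394 (mod 3727)
775^16 ≡ 394^2 = 155236 ≡ 2429 (mod 3727)
775^32 ≡ 2429^2 = 5900041 ≡ 200 (mod 3727)
775^64 ≡ 200^2 = 40000 ≡ 2730 (mod 3727)
775^65 = 775^64 × 775^1 ≡ 2730 × 775 (mod 3727).
2730 × 775 = 2115750 ≡ 2541 (mod 3727).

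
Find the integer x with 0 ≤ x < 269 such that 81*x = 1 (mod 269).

93

By the extended Euclidean algorithm:
269 = 3·81 + 26
81 = 3·26 + 3
26 = 8·3 + 2
3 = 1·2 + 1
2 = 2·1 + 0
gcd(81, 269) = 1, so the inverse exists.
Back-substitute for 1:
1 = 1·3 − 1·2
  = −1·26 + 9·3
  = 9·81 − 28·26
  = −28·269 + 93·81
So 81⁻¹ ≡ 93 (mod 269).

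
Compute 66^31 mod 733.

Using repeated squaring:
66^1 ≡ 66 (mod 733)
66^2 ≡ 66^2 = 4356 ≡ 691 (mod 733)
66^4 ≡ 691^2 = 477481 ≡ 298 (mod 733)
66^8 ≡ 298^2 = 88804 ≡ 111 (mod 733)
66^16 ≡ 111^2 = 12321 ≡ 593 (mod 733)
66^31 = 66^16 * 66^8 * 66^4 * 66^2 * 66^1 ≡ 593 * 111 * 298 * 691 * 66 (mod 733).
Accumulate the product:
593 * 111 = 65823 ≡ 586
586 * 298 = 174628 ≡ 174
174 * 691 = 120234 ≡ 22
22 * 66 = 1452 ≡ 719

719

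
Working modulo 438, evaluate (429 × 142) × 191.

429 × 142 = 60918 ≡ 36 (mod 438)
36 × 191 = 6876 ≡ 306 (mod 438)

306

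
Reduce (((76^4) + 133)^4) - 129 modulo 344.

(76)^4 ≡ 24 (mod 344)
24 + 133 = 157
(157)^4 ≡ 57 (mod 344)
57 - 129 = -72 ≡ 272 (mod 344)

272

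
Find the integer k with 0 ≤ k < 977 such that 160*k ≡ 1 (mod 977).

287

Run the extended Euclidean algorithm:
977 = 6×160 + 17
160 = 9×17 + 7
17 = 2×7 + 3
7 = 2×3 + 1
3 = 3×1 + 0
gcd(160, 977) = 1, so the inverse exists.
Bézout: 1 = −47×977 + 287×160.
So 160⁻¹ ≡ 287 (mod 977).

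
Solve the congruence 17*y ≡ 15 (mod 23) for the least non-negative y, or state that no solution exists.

gcd(17, 23) = 1, so a unique solution mod 23 exists.
17⁻¹ ≡ 19 (mod 23).
y ≡ 19*15 ≡ 9 (mod 23).

9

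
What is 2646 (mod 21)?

0

2646 = 126*21 + 0, so 2646 ≡ 0 (mod 21).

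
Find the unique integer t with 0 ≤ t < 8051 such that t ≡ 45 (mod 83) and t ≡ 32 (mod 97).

7598

83⁻¹ mod 97: 83·90 ≡ 1 (mod 97), so 83⁻¹ ≡ 90.
t = 45 + 83·((32 − 45)·90 mod 97) = 45 + 83·91 = 7598.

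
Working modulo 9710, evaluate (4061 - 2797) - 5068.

5906

4061 - 2797 = 1264
1264 - 5068 = -3804 ≡ 5906 (mod 9710)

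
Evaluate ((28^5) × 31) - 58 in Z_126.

(28)^5 ≡ 28 (mod 126)
28 × 31 = 868 ≡ 112 (mod 126)
112 - 58 = 54

54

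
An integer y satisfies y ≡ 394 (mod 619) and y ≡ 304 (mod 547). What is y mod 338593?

253565

619⁻¹ mod 547: 619*38 ≡ 1 (mod 547), so 619⁻¹ ≡ 38.
y = 394 + 619*((304 − 394)*38 mod 547) = 394 + 619*409 = 253565.
Check: 253565 mod 619 = 394, 253565 mod 547 = 304. ✓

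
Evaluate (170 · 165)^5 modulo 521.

170 · 165 = 28050 ≡ 437 (mod 521)
(437)^5 ≡ 197 (mod 521)

197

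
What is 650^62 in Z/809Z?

498

62 in binary is 111110, i.e. 62 = 32 + 16 + 8 + 4 + 2.
650^1 ≡ 650 (mod 809)
650^2 ≡ 650^2 = 422500 ≡ 202 (mod 809)
650^4 ≡ 202^2 = 40804 ≡ 354 (mod 809)
650^8 ≡ 354^2 = 125316 ≡ 730 (mod 809)
650^16 ≡ 730^2 = 532900 ≡ 578 (mod 809)
650^32 ≡ 578^2 = 334084 ≡ 776 (mod 809)
650^62 = 650^32 · 650^16 · 650^8 · 650^4 · 650^2 ≡ 776 · 578 · 730 · 354 · 202 (mod 809).
Accumulate the product:
776 · 578 = 448528 ≡ 342
342 · 730 = 249660 ≡ 488
488 · 354 = 172752 ≡ 435
435 · 202 = 87870 ≡ 498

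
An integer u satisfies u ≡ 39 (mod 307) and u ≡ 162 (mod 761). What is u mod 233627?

104419

307⁻¹ mod 761: 307×176 ≡ 1 (mod 761), so 307⁻¹ ≡ 176.
u = 39 + 307×((162 − 39)×176 mod 761) = 39 + 307×340 = 104419.
Check: 104419 mod 307 = 39, 104419 mod 761 = 162. ✓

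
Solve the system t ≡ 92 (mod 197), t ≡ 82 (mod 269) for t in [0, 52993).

197⁻¹ mod 269: 197·198 ≡ 1 (mod 269), so 197⁻¹ ≡ 198.
t = 92 + 197·((82 − 92)·198 mod 269) = 92 + 197·172 = 33976.
Check: 33976 mod 197 = 92, 33976 mod 269 = 82. ✓

33976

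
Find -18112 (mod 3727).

-18112 = -5×3727 + 523, so -18112 ≡ 523 (mod 3727).

523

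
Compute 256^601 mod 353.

140

601 in binary is 1001011001, i.e. 601 = 512 + 64 + 16 + 8 + 1.
256^1 ≡ 256 (mod 353)
256^2 ≡ 256^2 = 65536 ≡ 231 (mod 353)
256^4 ≡ 231^2 = 53361 ≡ 58 (mod 353)
256^8 ≡ 58^2 = 3364 ≡ 187 (mod 353)
256^16 ≡ 187^2 = 34969 ≡ 22 (mod 353)
256^32 ≡ 22^2 = 484 ≡ 131 (mod 353)
256^64 ≡ 131^2 = 17161 ≡ 217 (mod 353)
256^128 ≡ 217^2 = 47089 ≡ 140 (mod 353)
256^256 ≡ 140^2 = 19600 ≡ 185 (mod 353)
256^512 ≡ 185^2 = 34225 ≡ 337 (mod 353)
256^601 = 256^512 · 256^64 · 256^16 · 256^8 · 256^1 ≡ 337 · 217 · 22 · 187 · 256 (mod 353).
Accumulate the product:
337 · 217 = 73129 ≡ 58
58 · 22 = 1276 ≡ 217
217 · 187 = 40579 ≡ 337
337 · 256 = 86272 ≡ 140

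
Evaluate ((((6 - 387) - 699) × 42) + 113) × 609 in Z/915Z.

717

6 - 387 = -381 ≡ 534 (mod 915)
534 - 699 = -165 ≡ 750 (mod 915)
750 × 42 = 31500 ≡ 390 (mod 915)
390 + 113 = 503
503 × 609 = 306327 ≡ 717 (mod 915)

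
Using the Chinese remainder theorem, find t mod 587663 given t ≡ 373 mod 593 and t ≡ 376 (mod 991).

593⁻¹ mod 991: 593·371 ≡ 1 (mod 991), so 593⁻¹ ≡ 371.
t = 373 + 593·((376 − 373)·371 mod 991) = 373 + 593·122 = 72719.

72719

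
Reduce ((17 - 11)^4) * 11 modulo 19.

6

17 - 11 = 6
(6)^4 ≡ 4 (mod 19)
4 * 11 = 44 ≡ 6 (mod 19)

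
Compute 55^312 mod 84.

1

By square-and-multiply:
312 in binary is 100111000, i.e. 312 = 256 + 32 + 16 + 8.
55^1 ≡ 55 (mod 84)
55^2 ≡ 55^2 = 3025 ≡ 1 (mod 84)
55^4 ≡ 1^2 = 1 (mod 84)
55^8 ≡ 1^2 = 1 (mod 84)
55^16 ≡ 1^2 = 1 (mod 84)
55^32 ≡ 1^2 = 1 (mod 84)
55^64 ≡ 1^2 = 1 (mod 84)
55^128 ≡ 1^2 = 1 (mod 84)
55^256 ≡ 1^2 = 1 (mod 84)
55^312 = 55^256 * 55^32 * 55^16 * 55^8 ≡ 1 * 1 * 1 * 1 (mod 84).
Accumulate the product:
1 * 1 = 1
1 * 1 = 1
1 * 1 = 1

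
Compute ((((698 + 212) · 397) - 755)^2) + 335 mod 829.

387

698 + 212 = 910 ≡ 81 (mod 829)
81 · 397 = 32157 ≡ 655 (mod 829)
655 - 755 = -100 ≡ 729 (mod 829)
(729)^2 ≡ 52 (mod 829)
52 + 335 = 387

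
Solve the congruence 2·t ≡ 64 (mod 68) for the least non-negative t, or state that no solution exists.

32

gcd(2, 68) = 2, and 2 | 64, so solutions exist.
Divide through by 2: 1·t mod 34 = 32.
1⁻¹ ≡ 1 (mod 34).
t ≡ 1·32 ≡ 32 (mod 34).
The smallest non-negative solution is t = 32.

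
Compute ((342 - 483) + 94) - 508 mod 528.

501

342 - 483 = -141 ≡ 387 (mod 528)
387 + 94 = 481
481 - 508 = -27 ≡ 501 (mod 528)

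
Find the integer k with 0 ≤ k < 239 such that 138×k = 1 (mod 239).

239 = 1×138 + 101
138 = 1×101 + 37
101 = 2×37 + 27
37 = 1×27 + 10
27 = 2×10 + 7
10 = 1×7 + 3
7 = 2×3 + 1
3 = 3×1 + 0
gcd(138, 239) = 1, so the inverse exists.
Bézout: 1 = 41×239 − 71×138.
So 138⁻¹ ≡ −71 ≡ 168 (mod 239).

168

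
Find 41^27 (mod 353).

27 in binary is 11011, i.e. 27 = 16 + 8 + 2 + 1.
41^1 ≡ 41 (mod 353)
41^2 ≡ 41^2 = 1681 ≡ 269 (mod 353)
41^4 ≡ 269^2 = 72361 ≡ 349 (mod 353)
41^8 ≡ 349^2 = 121801 ≡ 16 (mod 353)
41^16 ≡ 16^2 = 256 (mod 353)
41^27 = 41^16 * 41^8 * 41^2 * 41^1 ≡ 256 * 16 * 269 * 41 (mod 353).
Accumulate the product:
256 * 16 = 4096 ≡ 213
213 * 269 = 57297 ≡ 111
111 * 41 = 4551 ≡ 315

315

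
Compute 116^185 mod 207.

116

Compute successive squares:
185 in binary is 10111001, i.e. 185 = 128 + 32 + 16 + 8 + 1.
116^1 ≡ 116 (mod 207)
116^2 ≡ 116^2 = 13456 ≡ 1 (mod 207)
116^4 ≡ 1^2 = 1 (mod 207)
116^8 ≡ 1^2 = 1 (mod 207)
116^16 ≡ 1^2 = 1 (mod 207)
116^32 ≡ 1^2 = 1 (mod 207)
116^64 ≡ 1^2 = 1 (mod 207)
116^128 ≡ 1^2 = 1 (mod 207)
116^185 = 116^128 · 116^32 · 116^16 · 116^8 · 116^1 ≡ 1 · 1 · 1 · 1 · 116 (mod 207).
Accumulate the product:
1 · 1 = 1
1 · 1 = 1
1 · 1 = 1
1 · 116 = 116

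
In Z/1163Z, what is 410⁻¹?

Run the extended Euclidean algorithm:
1163 = 2×410 + 343
410 = 1×343 + 67
343 = 5×67 + 8
67 = 8×8 + 3
8 = 2×3 + 2
3 = 1×2 + 1
2 = 2×1 + 0
gcd(410, 1163) = 1, so the inverse exists.
Bézout: 1 = −153×1163 + 434×410.
So 410⁻¹ ≡ 434 (mod 1163).

434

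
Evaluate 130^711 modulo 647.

494

By square-and-multiply:
130^1 ≡ 130 (mod 647)
130^2 ≡ 130^2 = 16900 ≡ 78 (mod 647)
130^4 ≡ 78^2 = 6084 ≡ 261 (mod 647)
130^8 ≡ 261^2 = 68121 ≡ 186 (mod 647)
130^16 ≡ 186^2 = 34596 ≡ 305 (mod 647)
130^32 ≡ 305^2 = 93025 ≡ 504 (mod 647)
130^64 ≡ 504^2 = 254016 ≡ 392 (mod 647)
130^128 ≡ 392^2 = 153664 ≡ 325 (mod 647)
130^256 ≡ 325^2 = 105625 ≡ 164 (mod 647)
130^512 ≡ 164^2 = 26896 ≡ 369 (mod 647)
130^711 = 130^512 · 130^128 · 130^64 · 130^4 · 130^2 · 130^1 ≡ 369 · 325 · 392 · 261 · 78 · 130 (mod 647).
Accumulate the product:
369 · 325 = 119925 ≡ 230
230 · 392 = 90160 ≡ 227
227 · 261 = 59247 ≡ 370
370 · 78 = 28860 ≡ 392
392 · 130 = 50960 ≡ 494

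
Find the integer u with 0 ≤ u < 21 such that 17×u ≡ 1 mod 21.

5

Apply the Euclidean algorithm and back-substitute:
21 = 1×17 + 4
17 = 4×4 + 1
4 = 4×1 + 0
gcd(17, 21) = 1, so the inverse exists.
Back-substitute for 1:
1 = 1×17 − 4×4
  = −4×21 + 5×17
So 17⁻¹ ≡ 5 (mod 21).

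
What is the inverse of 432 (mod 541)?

134

Apply the Euclidean algorithm and back-substitute:
541 = 1*432 + 109
432 = 3*109 + 105
109 = 1*105 + 4
105 = 26*4 + 1
4 = 4*1 + 0
gcd(432, 541) = 1, so the inverse exists.
Back-substitute for 1:
1 = 1*105 − 26*4
  = −26*109 + 27*105
  = 27*432 − 107*109
  = −107*541 + 134*432
So 432⁻¹ ≡ 134 (mod 541).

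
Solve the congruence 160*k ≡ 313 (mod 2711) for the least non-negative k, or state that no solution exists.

gcd(160, 2711) = 1, so a unique solution mod 2711 exists.
160⁻¹ ≡ 1508 (mod 2711).
k ≡ 1508*313 ≡ 290 (mod 2711).

290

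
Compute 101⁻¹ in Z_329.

Apply the Euclidean algorithm and back-substitute:
329 = 3×101 + 26
101 = 3×26 + 23
26 = 1×23 + 3
23 = 7×3 + 2
3 = 1×2 + 1
2 = 2×1 + 0
gcd(101, 329) = 1, so the inverse exists.
Back-substitute for 1:
1 = 1×3 − 1×2
  = −1×23 + 8×3
  = 8×26 − 9×23
  = −9×101 + 35×26
  = 35×329 − 114×101
So 101⁻¹ ≡ −114 ≡ 215 (mod 329).

215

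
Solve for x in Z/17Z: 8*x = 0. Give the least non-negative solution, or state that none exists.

0

gcd(8, 17) = 1, so a unique solution mod 17 exists.
8⁻¹ ≡ 15 (mod 17).
x ≡ 15*0 ≡ 0 (mod 17).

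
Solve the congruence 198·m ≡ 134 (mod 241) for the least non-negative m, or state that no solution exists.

gcd(198, 241) = 1, so a unique solution mod 241 exists.
198⁻¹ ≡ 28 (mod 241).
m ≡ 28·134 ≡ 137 (mod 241).

137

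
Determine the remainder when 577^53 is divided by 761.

182

577^1 ≡ 577 (mod 761)
577^2 ≡ 577^2 = 332929 ≡ 372 (mod 761)
577^4 ≡ 372^2 = 138384 ≡ 643 (mod 761)
577^8 ≡ 643^2 = 413449 ≡ 226 (mod 761)
577^16 ≡ 226^2 = 51076 ≡ 89 (mod 761)
577^32 ≡ 89^2 = 7921 ≡ 311 (mod 761)
577^53 = 577^32 * 577^16 * 577^4 * 577^1 ≡ 311 * 89 * 643 * 577 (mod 761).
Accumulate the product:
311 * 89 = 27679 ≡ 283
283 * 643 = 181969 ≡ 90
90 * 577 = 51930 ≡ 182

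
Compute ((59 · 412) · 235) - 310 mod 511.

59 · 412 = 24308 ≡ 291 (mod 511)
291 · 235 = 68385 ≡ 422 (mod 511)
422 - 310 = 112

112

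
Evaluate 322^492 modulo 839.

196

By square-and-multiply:
322^1 ≡ 322 (mod 839)
322^2 ≡ 322^2 = 103684 ≡ 487 (mod 839)
322^4 ≡ 487^2 = 237169 ≡ 571 (mod 839)
322^8 ≡ 571^2 = 326041 ≡ 509 (mod 839)
322^16 ≡ 509^2 = 259081 ≡ 669 (mod 839)
322^32 ≡ 669^2 = 447561 ≡ 374 (mod 839)
322^64 ≡ 374^2 = 139876 ≡ 602 (mod 839)
322^128 ≡ 602^2 = 362404 ≡ 795 (mod 839)
322^256 ≡ 795^2 = 632025 ≡ 258 (mod 839)
322^492 = 322^256 · 322^128 · 322^64 · 322^32 · 322^8 · 322^4 ≡ 258 · 795 · 602 · 374 · 509 · 571 (mod 839).
Accumulate the product:
258 · 795 = 205110 ≡ 394
394 · 602 = 237188 ≡ 590
590 · 374 = 220660 ≡ 3
3 · 509 = 1527 ≡ 688
688 · 571 = 392848 ≡ 196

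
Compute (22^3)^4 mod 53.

42

(22)^3 ≡ 48 (mod 53)
(48)^4 ≡ 42 (mod 53)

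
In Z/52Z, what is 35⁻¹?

3

By the extended Euclidean algorithm:
52 = 1*35 + 17
35 = 2*17 + 1
17 = 17*1 + 0
gcd(35, 52) = 1, so the inverse exists.
Back-substitute for 1:
1 = 1*35 − 2*17
  = −2*52 + 3*35
So 35⁻¹ ≡ 3 (mod 52).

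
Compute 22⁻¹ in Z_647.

500

647 = 29·22 + 9
22 = 2·9 + 4
9 = 2·4 + 1
4 = 4·1 + 0
gcd(22, 647) = 1, so the inverse exists.
Bézout: 1 = 5·647 − 147·22.
So 22⁻¹ ≡ −147 ≡ 500 (mod 647).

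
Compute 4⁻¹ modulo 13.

Apply the Euclidean algorithm and back-substitute:
13 = 3·4 + 1
4 = 4·1 + 0
gcd(4, 13) = 1, so the inverse exists.
Bézout: 1 = 1·13 − 3·4.
So 4⁻¹ ≡ −3 ≡ 10 (mod 13).

10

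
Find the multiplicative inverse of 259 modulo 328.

Apply the Euclidean algorithm and back-substitute:
328 = 1×259 + 69
259 = 3×69 + 52
69 = 1×52 + 17
52 = 3×17 + 1
17 = 17×1 + 0
gcd(259, 328) = 1, so the inverse exists.
Back-substitute for 1:
1 = 1×52 − 3×17
  = −3×69 + 4×52
  = 4×259 − 15×69
  = −15×328 + 19×259
So 259⁻¹ ≡ 19 (mod 328).

19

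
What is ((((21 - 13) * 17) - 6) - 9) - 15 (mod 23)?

14

21 - 13 = 8
8 * 17 = 136 ≡ 21 (mod 23)
21 - 6 = 15
15 - 9 = 6
6 - 15 = -9 ≡ 14 (mod 23)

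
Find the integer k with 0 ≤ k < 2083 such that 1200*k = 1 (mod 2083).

92

By the extended Euclidean algorithm:
2083 = 1·1200 + 883
1200 = 1·883 + 317
883 = 2·317 + 249
317 = 1·249 + 68
249 = 3·68 + 45
68 = 1·45 + 23
45 = 1·23 + 22
23 = 1·22 + 1
22 = 22·1 + 0
gcd(1200, 2083) = 1, so the inverse exists.
Back-substitute for 1:
1 = 1·23 − 1·22
  = −1·45 + 2·23
  = 2·68 − 3·45
  = −3·249 + 11·68
  = 11·317 − 14·249
  = −14·883 + 39·317
  = 39·1200 − 53·883
  = −53·2083 + 92·1200
So 1200⁻¹ ≡ 92 (mod 2083).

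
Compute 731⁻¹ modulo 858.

858 = 1×731 + 127
731 = 5×127 + 96
127 = 1×96 + 31
96 = 3×31 + 3
31 = 10×3 + 1
3 = 3×1 + 0
gcd(731, 858) = 1, so the inverse exists.
Bézout: 1 = 236×858 − 277×731.
So 731⁻¹ ≡ −277 ≡ 581 (mod 858).

581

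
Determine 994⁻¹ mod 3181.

Run the extended Euclidean algorithm:
3181 = 3*994 + 199
994 = 4*199 + 198
199 = 1*198 + 1
198 = 198*1 + 0
gcd(994, 3181) = 1, so the inverse exists.
Back-substitute for 1:
1 = 1*199 − 1*198
  = −1*994 + 5*199
  = 5*3181 − 16*994
So 994⁻¹ ≡ −16 ≡ 3165 (mod 3181).

3165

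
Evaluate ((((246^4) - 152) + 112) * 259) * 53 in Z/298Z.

92

(246)^4 ≡ 186 (mod 298)
186 - 152 = 34
34 + 112 = 146
146 * 259 = 37814 ≡ 266 (mod 298)
266 * 53 = 14098 ≡ 92 (mod 298)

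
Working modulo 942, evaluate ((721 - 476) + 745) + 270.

721 - 476 = 245
245 + 745 = 990 ≡ 48 (mod 942)
48 + 270 = 318

318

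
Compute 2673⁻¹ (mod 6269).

Run the extended Euclidean algorithm:
6269 = 2×2673 + 923
2673 = 2×923 + 827
923 = 1×827 + 96
827 = 8×96 + 59
96 = 1×59 + 37
59 = 1×37 + 22
37 = 1×22 + 15
22 = 1×15 + 7
15 = 2×7 + 1
7 = 7×1 + 0
gcd(2673, 6269) = 1, so the inverse exists.
Back-substitute for 1:
1 = 1×15 − 2×7
  = −2×22 + 3×15
  = 3×37 − 5×22
  = −5×59 + 8×37
  = 8×96 − 13×59
  = −13×827 + 112×96
  = 112×923 − 125×827
  = −125×2673 + 362×923
  = 362×6269 − 849×2673
So 2673⁻¹ ≡ −849 ≡ 5420 (mod 6269).

5420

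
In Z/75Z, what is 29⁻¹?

44

75 = 2·29 + 17
29 = 1·17 + 12
17 = 1·12 + 5
12 = 2·5 + 2
5 = 2·2 + 1
2 = 2·1 + 0
gcd(29, 75) = 1, so the inverse exists.
Bézout: 1 = 12·75 − 31·29.
So 29⁻¹ ≡ −31 ≡ 44 (mod 75).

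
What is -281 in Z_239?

197

-281 = -2·239 + 197, so -281 ≡ 197 (mod 239).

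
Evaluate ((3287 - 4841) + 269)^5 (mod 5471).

3194

3287 - 4841 = -1554 ≡ 3917 (mod 5471)
3917 + 269 = 4186
(4186)^5 ≡ 3194 (mod 5471)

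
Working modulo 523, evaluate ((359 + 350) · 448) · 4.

359 + 350 = 709 ≡ 186 (mod 523)
186 · 448 = 83328 ≡ 171 (mod 523)
171 · 4 = 684 ≡ 161 (mod 523)

161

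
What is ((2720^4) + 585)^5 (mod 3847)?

1356

(2720)^4 ≡ 2308 (mod 3847)
2308 + 585 = 2893
(2893)^5 ≡ 1356 (mod 3847)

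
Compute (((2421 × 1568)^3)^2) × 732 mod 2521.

1065

2421 × 1568 = 3796128 ≡ 2023 (mod 2521)
(2023)^3 ≡ 319 (mod 2521)
(319)^2 ≡ 921 (mod 2521)
921 × 732 = 674172 ≡ 1065 (mod 2521)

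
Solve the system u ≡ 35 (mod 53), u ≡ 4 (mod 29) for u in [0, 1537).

671

53⁻¹ mod 29: 53*23 ≡ 1 (mod 29), so 53⁻¹ ≡ 23.
u = 35 + 53*((4 − 35)*23 mod 29) = 35 + 53*12 = 671.
Check: 671 mod 53 = 35, 671 mod 29 = 4. ✓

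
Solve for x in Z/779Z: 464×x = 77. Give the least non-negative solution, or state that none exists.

gcd(464, 779) = 1, so a unique solution mod 779 exists.
464⁻¹ ≡ 183 (mod 779).
x ≡ 183×77 ≡ 69 (mod 779).

69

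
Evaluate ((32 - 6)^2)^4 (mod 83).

32 - 6 = 26
(26)^2 ≡ 12 (mod 83)
(12)^4 ≡ 69 (mod 83)

69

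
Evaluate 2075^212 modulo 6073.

139

Using repeated squaring:
2075^1 ≡ 2075 (mod 6073)
2075^2 ≡ 2075^2 = 4305625 ≡ 5941 (mod 6073)
2075^4 ≡ 5941^2 = 35295481 ≡ 5278 (mod 6073)
2075^8 ≡ 5278^2 = 27857284 ≡ 433 (mod 6073)
2075^16 ≡ 433^2 = 187489 ≡ 5299 (mod 6073)
2075^32 ≡ 5299^2 = 28079401 ≡ 3922 (mod 6073)
2075^64 ≡ 3922^2 = 15382084 ≡ 5248 (mod 6073)
2075^128 ≡ 5248^2 = 27541504 ≡ 449 (mod 6073)
2075^212 = 2075^128 * 2075^64 * 2075^16 * 2075^4 ≡ 449 * 5248 * 5299 * 5278 (mod 6073).
Accumulate the product:
449 * 5248 = 2356352 ≡ 28
28 * 5299 = 148372 ≡ 2620
2620 * 5278 = 13828360 ≡ 139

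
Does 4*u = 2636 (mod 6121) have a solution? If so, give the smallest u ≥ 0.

gcd(4, 6121) = 1, so a unique solution mod 6121 exists.
4⁻¹ ≡ 4591 (mod 6121).
u ≡ 4591*2636 ≡ 659 (mod 6121).

659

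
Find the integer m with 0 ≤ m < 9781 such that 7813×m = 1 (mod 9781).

9781 = 1×7813 + 1968
7813 = 3×1968 + 1909
1968 = 1×1909 + 59
1909 = 32×59 + 21
59 = 2×21 + 17
21 = 1×17 + 4
17 = 4×4 + 1
4 = 4×1 + 0
gcd(7813, 9781) = 1, so the inverse exists.
Bézout: 1 = 1854×9781 − 2321×7813.
So 7813⁻¹ ≡ −2321 ≡ 7460 (mod 9781).

7460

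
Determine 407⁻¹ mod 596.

596 = 1*407 + 189
407 = 2*189 + 29
189 = 6*29 + 15
29 = 1*15 + 14
15 = 1*14 + 1
14 = 14*1 + 0
gcd(407, 596) = 1, so the inverse exists.
Bézout: 1 = 28*596 − 41*407.
So 407⁻¹ ≡ −41 ≡ 555 (mod 596).

555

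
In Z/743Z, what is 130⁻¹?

Apply the Euclidean algorithm and back-substitute:
743 = 5·130 + 93
130 = 1·93 + 37
93 = 2·37 + 19
37 = 1·19 + 18
19 = 1·18 + 1
18 = 18·1 + 0
gcd(130, 743) = 1, so the inverse exists.
Bézout: 1 = 7·743 − 40·130.
So 130⁻¹ ≡ −40 ≡ 703 (mod 743).

703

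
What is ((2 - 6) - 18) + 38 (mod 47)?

16

2 - 6 = -4 ≡ 43 (mod 47)
43 - 18 = 25
25 + 38 = 63 ≡ 16 (mod 47)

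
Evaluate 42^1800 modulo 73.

42^1 ≡ 42 (mod 73)
42^2 ≡ 42^2 = 1764 ≡ 12 (mod 73)
42^4 ≡ 12^2 = 144 ≡ 71 (mod 73)
42^8 ≡ 71^2 = 5041 ≡ 4 (mod 73)
42^16 ≡ 4^2 = 16 (mod 73)
42^32 ≡ 16^2 = 256 ≡ 37 (mod 73)
42^64 ≡ 37^2 = 1369 ≡ 55 (mod 73)
42^128 ≡ 55^2 = 3025 ≡ 32 (mod 73)
42^256 ≡ 32^2 = 1024 ≡ 2 (mod 73)
42^512 ≡ 2^2 = 4 (mod 73)
42^1024 ≡ 4^2 = 16 (mod 73)
42^1800 = 42^1024 × 42^512 × 42^256 × 42^8 ≡ 16 × 4 × 2 × 4 (mod 73).
Accumulate the product:
16 × 4 = 64
64 × 2 = 128 ≡ 55
55 × 4 = 220 ≡ 1

1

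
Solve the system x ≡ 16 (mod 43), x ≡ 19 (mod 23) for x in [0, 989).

962

43⁻¹ mod 23: 43*15 ≡ 1 (mod 23), so 43⁻¹ ≡ 15.
x = 16 + 43*((19 − 16)*15 mod 23) = 16 + 43*22 = 962.
Check: 962 mod 43 = 16, 962 mod 23 = 19. ✓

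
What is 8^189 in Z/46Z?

18

Compute successive squares:
189 in binary is 10111101, i.e. 189 = 128 + 32 + 16 + 8 + 4 + 1.
8^1 ≡ 8 (mod 46)
8^2 ≡ 8^2 = 64 ≡ 18 (mod 46)
8^4 ≡ 18^2 = 324 ≡ 2 (mod 46)
8^8 ≡ 2^2 = 4 (mod 46)
8^16 ≡ 4^2 = 16 (mod 46)
8^32 ≡ 16^2 = 256 ≡ 26 (mod 46)
8^64 ≡ 26^2 = 676 ≡ 32 (mod 46)
8^128 ≡ 32^2 = 1024 ≡ 12 (mod 46)
8^189 = 8^128 · 8^32 · 8^16 · 8^8 · 8^4 · 8^1 ≡ 12 · 26 · 16 · 4 · 2 · 8 (mod 46).
Accumulate the product:
12 · 26 = 312 ≡ 36
36 · 16 = 576 ≡ 24
24 · 4 = 96 ≡ 4
4 · 2 = 8
8 · 8 = 64 ≡ 18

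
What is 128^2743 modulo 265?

Compute successive squares:
2743 in binary is 101010110111, i.e. 2743 = 2048 + 512 + 128 + 32 + 16 + 4 + 2 + 1.
128^1 ≡ 128 (mod 265)
128^2 ≡ 128^2 = 16384 ≡ 219 (mod 265)
128^4 ≡ 219^2 = 47961 ≡ 261 (mod 265)
128^8 ≡ 261^2 = 68121 ≡ 16 (mod 265)
128^16 ≡ 16^2 = 256 (mod 265)
128^32 ≡ 256^2 = 65536 ≡ 81 (mod 265)
128^64 ≡ 81^2 = 6561 ≡ 201 (mod 265)
128^128 ≡ 201^2 = 40401 ≡ 121 (mod 265)
128^256 ≡ 121^2 = 14641 ≡ 66 (mod 265)
128^512 ≡ 66^2 = 4356 ≡ 116 (mod 265)
128^1024 ≡ 116^2 = 13456 ≡ 206 (mod 265)
128^2048 ≡ 206^2 = 42436 ≡ 36 (mod 265)
128^2743 = 128^2048 × 128^512 × 128^128 × 128^32 × 128^16 × 128^4 × 128^2 × 128^1 ≡ 36 × 116 × 121 × 81 × 256 × 261 × 219 × 128 (mod 265).
Accumulate the product:
36 × 116 = 4176 ≡ 201
201 × 121 = 24321 ≡ 206
206 × 81 = 16686 ≡ 256
256 × 256 = 65536 ≡ 81
81 × 261 = 21141 ≡ 206
206 × 219 = 45114 ≡ 64
64 × 128 = 8192 ≡ 242

242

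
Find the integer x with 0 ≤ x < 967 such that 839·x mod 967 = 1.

899

967 = 1·839 + 128
839 = 6·128 + 71
128 = 1·71 + 57
71 = 1·57 + 14
57 = 4·14 + 1
14 = 14·1 + 0
gcd(839, 967) = 1, so the inverse exists.
Back-substitute for 1:
1 = 1·57 − 4·14
  = −4·71 + 5·57
  = 5·128 − 9·71
  = −9·839 + 59·128
  = 59·967 − 68·839
So 839⁻¹ ≡ −68 ≡ 899 (mod 967).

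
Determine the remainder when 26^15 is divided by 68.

15 in binary is 1111, i.e. 15 = 8 + 4 + 2 + 1.
26^1 ≡ 26 (mod 68)
26^2 ≡ 26^2 = 676 ≡ 64 (mod 68)
26^4 ≡ 64^2 = 4096 ≡ 16 (mod 68)
26^8 ≡ 16^2 = 256 ≡ 52 (mod 68)
26^15 = 26^8 * 26^4 * 26^2 * 26^1 ≡ 52 * 16 * 64 * 26 (mod 68).
Accumulate the product:
52 * 16 = 832 ≡ 16
16 * 64 = 1024 ≡ 4
4 * 26 = 104 ≡ 36

36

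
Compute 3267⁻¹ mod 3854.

By the extended Euclidean algorithm:
3854 = 1×3267 + 587
3267 = 5×587 + 332
587 = 1×332 + 255
332 = 1×255 + 77
255 = 3×77 + 24
77 = 3×24 + 5
24 = 4×5 + 4
5 = 1×4 + 1
4 = 4×1 + 0
gcd(3267, 3854) = 1, so the inverse exists.
Bézout: 1 = −679×3854 + 801×3267.
So 3267⁻¹ ≡ 801 (mod 3854).

801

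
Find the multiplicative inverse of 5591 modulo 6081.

Run the extended Euclidean algorithm:
6081 = 1·5591 + 490
5591 = 11·490 + 201
490 = 2·201 + 88
201 = 2·88 + 25
88 = 3·25 + 13
25 = 1·13 + 12
13 = 1·12 + 1
12 = 12·1 + 0
gcd(5591, 6081) = 1, so the inverse exists.
Bézout: 1 = 445·6081 − 484·5591.
So 5591⁻¹ ≡ −484 ≡ 5597 (mod 6081).

5597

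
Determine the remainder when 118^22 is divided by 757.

636

22 in binary is 10110, i.e. 22 = 16 + 4 + 2.
118^1 ≡ 118 (mod 757)
118^2 ≡ 118^2 = 13924 ≡ 298 (mod 757)
118^4 ≡ 298^2 = 88804 ≡ 235 (mod 757)
118^8 ≡ 235^2 = 55225 ≡ 721 (mod 757)
118^16 ≡ 721^2 = 519841 ≡ 539 (mod 757)
118^22 = 118^16 · 118^4 · 118^2 ≡ 539 · 235 · 298 (mod 757).
Accumulate the product:
539 · 235 = 126665 ≡ 246
246 · 298 = 73308 ≡ 636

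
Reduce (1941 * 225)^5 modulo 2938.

1941 * 225 = 436725 ≡ 1901 (mod 2938)
(1901)^5 ≡ 1855 (mod 2938)

1855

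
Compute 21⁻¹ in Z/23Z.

Apply the Euclidean algorithm and back-substitute:
23 = 1·21 + 2
21 = 10·2 + 1
2 = 2·1 + 0
gcd(21, 23) = 1, so the inverse exists.
Back-substitute for 1:
1 = 1·21 − 10·2
  = −10·23 + 11·21
So 21⁻¹ ≡ 11 (mod 23).

11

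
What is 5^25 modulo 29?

13

Compute successive squares:
25 in binary is 11001, i.e. 25 = 16 + 8 + 1.
5^1 ≡ 5 (mod 29)
5^2 ≡ 5^2 = 25 (mod 29)
5^4 ≡ 25^2 = 625 ≡ 16 (mod 29)
5^8 ≡ 16^2 = 256 ≡ 24 (mod 29)
5^16 ≡ 24^2 = 576 ≡ 25 (mod 29)
5^25 = 5^16 × 5^8 × 5^1 ≡ 25 × 24 × 5 (mod 29).
Accumulate the product:
25 × 24 = 600 ≡ 20
20 × 5 = 100 ≡ 13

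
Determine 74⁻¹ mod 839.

Apply the Euclidean algorithm and back-substitute:
839 = 11*74 + 25
74 = 2*25 + 24
25 = 1*24 + 1
24 = 24*1 + 0
gcd(74, 839) = 1, so the inverse exists.
Bézout: 1 = 3*839 − 34*74.
So 74⁻¹ ≡ −34 ≡ 805 (mod 839).

805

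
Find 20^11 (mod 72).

Using repeated squaring:
20^1 ≡ 20 (mod 72)
20^2 ≡ 20^2 = 400 ≡ 40 (mod 72)
20^4 ≡ 40^2 = 1600 ≡ 16 (mod 72)
20^8 ≡ 16^2 = 256 ≡ 40 (mod 72)
20^11 = 20^8 × 20^2 × 20^1 ≡ 40 × 40 × 20 (mod 72).
Accumulate the product:
40 × 40 = 1600 ≡ 16
16 × 20 = 320 ≡ 32

32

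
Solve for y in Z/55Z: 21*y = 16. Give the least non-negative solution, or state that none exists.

6

gcd(21, 55) = 1, so a unique solution mod 55 exists.
21⁻¹ ≡ 21 (mod 55).
y ≡ 21*16 ≡ 6 (mod 55).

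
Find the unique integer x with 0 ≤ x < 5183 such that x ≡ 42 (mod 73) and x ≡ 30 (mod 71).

4787

73⁻¹ mod 71: 73*36 ≡ 1 (mod 71), so 73⁻¹ ≡ 36.
x = 42 + 73*((30 − 42)*36 mod 71) = 42 + 73*65 = 4787.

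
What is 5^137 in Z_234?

By square-and-multiply:
137 in binary is 10001001, i.e. 137 = 128 + 8 + 1.
5^1 ≡ 5 (mod 234)
5^2 ≡ 5^2 = 25 (mod 234)
5^4 ≡ 25^2 = 625 ≡ 157 (mod 234)
5^8 ≡ 157^2 = 24649 ≡ 79 (mod 234)
5^16 ≡ 79^2 = 6241 ≡ 157 (mod 234)
5^32 ≡ 157^2 = 24649 ≡ 79 (mod 234)
5^64 ≡ 79^2 = 6241 ≡ 157 (mod 234)
5^128 ≡ 157^2 = 24649 ≡ 79 (mod 234)
5^137 = 5^128 · 5^8 · 5^1 ≡ 79 · 79 · 5 (mod 234).
Accumulate the product:
79 · 79 = 6241 ≡ 157
157 · 5 = 785 ≡ 83

83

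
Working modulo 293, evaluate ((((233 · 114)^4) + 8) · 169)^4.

233 · 114 = 26562 ≡ 192 (mod 293)
(192)^4 ≡ 279 (mod 293)
279 + 8 = 287
287 · 169 = 48503 ≡ 158 (mod 293)
(158)^4 ≡ 258 (mod 293)

258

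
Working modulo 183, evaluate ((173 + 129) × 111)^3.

173 + 129 = 302 ≡ 119 (mod 183)
119 × 111 = 13209 ≡ 33 (mod 183)
(33)^3 ≡ 69 (mod 183)

69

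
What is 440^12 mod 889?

12 in binary is 1100, i.e. 12 = 8 + 4.
440^1 ≡ 440 (mod 889)
440^2 ≡ 440^2 = 193600 ≡ 687 (mod 889)
440^4 ≡ 687^2 = 471969 ≡ 799 (mod 889)
440^8 ≡ 799^2 = 638401 ≡ 99 (mod 889)
440^12 = 440^8 * 440^4 ≡ 99 * 799 (mod 889).
99 * 799 = 79101 ≡ 869 (mod 889).

869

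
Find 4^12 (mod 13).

1

Compute successive squares:
12 in binary is 1100, i.e. 12 = 8 + 4.
4^1 ≡ 4 (mod 13)
4^2 ≡ 4^2 = 16 ≡ 3 (mod 13)
4^4 ≡ 3^2 = 9 (mod 13)
4^8 ≡ 9^2 = 81 ≡ 3 (mod 13)
4^12 = 4^8 × 4^4 ≡ 3 × 9 (mod 13).
3 × 9 = 27 ≡ 1 (mod 13).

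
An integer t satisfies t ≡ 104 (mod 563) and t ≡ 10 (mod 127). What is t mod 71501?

563⁻¹ mod 127: 563*97 ≡ 1 (mod 127), so 563⁻¹ ≡ 97.
t = 104 + 563*((10 − 104)*97 mod 127) = 104 + 563*26 = 14742.

14742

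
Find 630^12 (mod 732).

156

By square-and-multiply:
630^1 ≡ 630 (mod 732)
630^2 ≡ 630^2 = 396900 ≡ 156 (mod 732)
630^4 ≡ 156^2 = 24336 ≡ 180 (mod 732)
630^8 ≡ 180^2 = 32400 ≡ 192 (mod 732)
630^12 = 630^8 * 630^4 ≡ 192 * 180 (mod 732).
192 * 180 = 34560 ≡ 156 (mod 732).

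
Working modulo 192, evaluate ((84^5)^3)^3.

(84)^5 ≡ 0 (mod 192)
(0)^3 ≡ 0 (mod 192)
(0)^3 ≡ 0 (mod 192)

0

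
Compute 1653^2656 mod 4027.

2656 in binary is 101001100000, i.e. 2656 = 2048 + 512 + 64 + 32.
1653^1 ≡ 1653 (mod 4027)
1653^2 ≡ 1653^2 = 2732409 ≡ 2103 (mod 4027)
1653^4 ≡ 2103^2 = 4422609 ≡ 963 (mod 4027)
1653^8 ≡ 963^2 = 927369 ≡ 1159 (mod 4027)
1653^16 ≡ 1159^2 = 1343281 ≡ 2290 (mod 4027)
1653^32 ≡ 2290^2 = 5244100 ≡ 946 (mod 4027)
1653^64 ≡ 946^2 = 894916 ≡ 922 (mod 4027)
1653^128 ≡ 922^2 = 850084 ≡ 387 (mod 4027)
1653^256 ≡ 387^2 = 149769 ≡ 770 (mod 4027)
1653^512 ≡ 770^2 = 592900 ≡ 931 (mod 4027)
1653^1024 ≡ 931^2 = 866761 ≡ 956 (mod 4027)
1653^2048 ≡ 956^2 = 913936 ≡ 3834 (mod 4027)
1653^2656 = 1653^2048 · 1653^512 · 1653^64 · 1653^32 ≡ 3834 · 931 · 922 · 946 (mod 4027).
Accumulate the product:
3834 · 931 = 3569454 ≡ 1532
1532 · 922 = 1412504 ≡ 3054
3054 · 946 = 2889084 ≡ 1725

1725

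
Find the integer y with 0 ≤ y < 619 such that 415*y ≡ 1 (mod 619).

531

Apply the Euclidean algorithm and back-substitute:
619 = 1·415 + 204
415 = 2·204 + 7
204 = 29·7 + 1
7 = 7·1 + 0
gcd(415, 619) = 1, so the inverse exists.
Bézout: 1 = 59·619 − 88·415.
So 415⁻¹ ≡ −88 ≡ 531 (mod 619).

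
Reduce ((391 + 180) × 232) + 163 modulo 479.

391 + 180 = 571 ≡ 92 (mod 479)
92 × 232 = 21344 ≡ 268 (mod 479)
268 + 163 = 431

431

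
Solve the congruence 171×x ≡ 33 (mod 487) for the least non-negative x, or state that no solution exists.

60

gcd(171, 487) = 1, so a unique solution mod 487 exists.
171⁻¹ ≡ 356 (mod 487).
x ≡ 356×33 ≡ 60 (mod 487).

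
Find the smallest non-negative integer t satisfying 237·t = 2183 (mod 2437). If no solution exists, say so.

gcd(237, 2437) = 1, so a unique solution mod 2437 exists.
237⁻¹ ≡ 1964 (mod 2437).
t ≡ 1964·2183 ≡ 729 (mod 2437).

729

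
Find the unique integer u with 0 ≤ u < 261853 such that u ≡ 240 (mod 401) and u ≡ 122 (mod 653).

222795

401⁻¹ mod 653: 401*355 ≡ 1 (mod 653), so 401⁻¹ ≡ 355.
u = 240 + 401*((122 − 240)*355 mod 653) = 240 + 401*555 = 222795.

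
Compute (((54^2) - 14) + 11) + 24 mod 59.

(54)^2 ≡ 25 (mod 59)
25 - 14 = 11
11 + 11 = 22
22 + 24 = 46

46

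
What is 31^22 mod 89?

55

Using repeated squaring:
22 in binary is 10110, i.e. 22 = 16 + 4 + 2.
31^1 ≡ 31 (mod 89)
31^2 ≡ 31^2 = 961 ≡ 71 (mod 89)
31^4 ≡ 71^2 = 5041 ≡ 57 (mod 89)
31^8 ≡ 57^2 = 3249 ≡ 45 (mod 89)
31^16 ≡ 45^2 = 2025 ≡ 67 (mod 89)
31^22 = 31^16 * 31^4 * 31^2 ≡ 67 * 57 * 71 (mod 89).
Accumulate the product:
67 * 57 = 3819 ≡ 81
81 * 71 = 5751 ≡ 55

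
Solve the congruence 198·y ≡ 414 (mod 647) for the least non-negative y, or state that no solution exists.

355

gcd(198, 647) = 1, so a unique solution mod 647 exists.
198⁻¹ ≡ 415 (mod 647).
y ≡ 415·414 ≡ 355 (mod 647).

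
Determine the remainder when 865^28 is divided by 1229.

28 in binary is 11100, i.e. 28 = 16 + 8 + 4.
865^1 ≡ 865 (mod 1229)
865^2 ≡ 865^2 = 748225 ≡ 993 (mod 1229)
865^4 ≡ 993^2 = 986049 ≡ 391 (mod 1229)
865^8 ≡ 391^2 = 152881 ≡ 485 (mod 1229)
865^16 ≡ 485^2 = 235225 ≡ 486 (mod 1229)
865^28 = 865^16 × 865^8 × 865^4 ≡ 486 × 485 × 391 (mod 1229).
Accumulate the product:
486 × 485 = 235710 ≡ 971
971 × 391 = 379661 ≡ 1129

1129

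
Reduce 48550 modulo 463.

48550 = 104×463 + 398, so 48550 ≡ 398 (mod 463).

398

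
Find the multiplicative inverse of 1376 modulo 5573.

Run the extended Euclidean algorithm:
5573 = 4·1376 + 69
1376 = 19·69 + 65
69 = 1·65 + 4
65 = 16·4 + 1
4 = 4·1 + 0
gcd(1376, 5573) = 1, so the inverse exists.
Back-substitute for 1:
1 = 1·65 − 16·4
  = −16·69 + 17·65
  = 17·1376 − 339·69
  = −339·5573 + 1373·1376
So 1376⁻¹ ≡ 1373 (mod 5573).

1373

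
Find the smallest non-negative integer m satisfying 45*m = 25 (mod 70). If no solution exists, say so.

13

gcd(45, 70) = 5, and 5 | 25, so solutions exist.
Divide through by 5: 9*m ≡ 5 (mod 14).
9⁻¹ ≡ 11 (mod 14).
m ≡ 11*5 ≡ 13 (mod 14).
The smallest non-negative solution is m = 13.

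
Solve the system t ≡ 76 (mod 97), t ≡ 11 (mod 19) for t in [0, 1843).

97⁻¹ mod 19: 97·10 ≡ 1 (mod 19), so 97⁻¹ ≡ 10.
t = 76 + 97·((11 − 76)·10 mod 19) = 76 + 97·15 = 1531.
Check: 1531 mod 97 = 76, 1531 mod 19 = 11. ✓

1531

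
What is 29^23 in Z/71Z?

Using repeated squaring:
23 in binary is 10111, i.e. 23 = 16 + 4 + 2 + 1.
29^1 ≡ 29 (mod 71)
29^2 ≡ 29^2 = 841 ≡ 60 (mod 71)
29^4 ≡ 60^2 = 3600 ≡ 50 (mod 71)
29^8 ≡ 50^2 = 2500 ≡ 15 (mod 71)
29^16 ≡ 15^2 = 225 ≡ 12 (mod 71)
29^23 = 29^16 · 29^4 · 29^2 · 29^1 ≡ 12 · 50 · 60 · 29 (mod 71).
Accumulate the product:
12 · 50 = 600 ≡ 32
32 · 60 = 1920 ≡ 3
3 · 29 = 87 ≡ 16

16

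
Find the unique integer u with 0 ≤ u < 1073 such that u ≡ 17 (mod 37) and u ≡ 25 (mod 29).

37⁻¹ mod 29: 37*11 ≡ 1 (mod 29), so 37⁻¹ ≡ 11.
u = 17 + 37*((25 − 17)*11 mod 29) = 17 + 37*1 = 54.

54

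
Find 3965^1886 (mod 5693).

By square-and-multiply:
1886 in binary is 11101011110, i.e. 1886 = 1024 + 512 + 256 + 64 + 16 + 8 + 4 + 2.
3965^1 ≡ 3965 (mod 5693)
3965^2 ≡ 3965^2 = 15721225 ≡ 2852 (mod 5693)
3965^4 ≡ 2852^2 = 8133904 ≡ 4300 (mod 5693)
3965^8 ≡ 4300^2 = 18490000 ≡ 4829 (mod 5693)
3965^16 ≡ 4829^2 = 23319241 ≡ 713 (mod 5693)
3965^32 ≡ 713^2 = 508369 ≡ 1692 (mod 5693)
3965^64 ≡ 1692^2 = 2862864 ≡ 4978 (mod 5693)
3965^128 ≡ 4978^2 = 24780484 ≡ 4548 (mod 5693)
3965^256 ≡ 4548^2 = 20684304 ≡ 1635 (mod 5693)
3965^512 ≡ 1635^2 = 2673225 ≡ 3208 (mod 5693)
3965^1024 ≡ 3208^2 = 10291264 ≡ 4013 (mod 5693)
3965^1886 = 3965^1024 · 3965^512 · 3965^256 · 3965^64 · 3965^16 · 3965^8 · 3965^4 · 3965^2 ≡ 4013 · 3208 · 1635 · 4978 · 713 · 4829 · 4300 · 2852 (mod 5693).
Accumulate the product:
4013 · 3208 = 12873704 ≡ 1831
1831 · 1635 = 2993685 ≡ 4860
4860 · 4978 = 24193080 ≡ 3523
3523 · 713 = 2511899 ≡ 1286
1286 · 4829 = 6210094 ≡ 4724
4724 · 4300 = 20313200 ≡ 576
576 · 2852 = 1642752 ≡ 3168

3168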